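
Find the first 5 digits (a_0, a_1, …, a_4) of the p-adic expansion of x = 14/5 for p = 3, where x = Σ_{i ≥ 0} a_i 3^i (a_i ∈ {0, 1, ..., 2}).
(a_0, …, a_4) = (1, 0, 2, 0, 1)

v_3(14/5) = 0 (numerator and denominator both coprime to 3), so x ∈ ℤ_3^×. Compute digits iteratively via a_i = x_i mod 3, x_{i+1} = (x_i − a_i)/3, with x_0 = x:
  x_0 = 14/5;  a_0 = 1;  x_1 = (x_0 − 1)/3 = 3/5
  x_1 = 3/5;  a_1 = 0;  x_2 = (x_1 − 0)/3 = 1/5
  x_2 = 1/5;  a_2 = 2;  x_3 = (x_2 − 2)/3 = -3/5
  x_3 = -3/5;  a_3 = 0;  x_4 = (x_3 − 0)/3 = -1/5
  x_4 = -1/5;  a_4 = 1;  x_5 = (x_4 − 1)/3 = -2/5
Digits: (1, 0, 2, 0, 1).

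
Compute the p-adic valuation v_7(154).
v_7(154) = 1

v_7(n) is the largest exponent k such that 7^k divides n. Factor out: 154 = 7^1 · 22. (Sign doesn't affect v_p.) So v_7(154) = 1.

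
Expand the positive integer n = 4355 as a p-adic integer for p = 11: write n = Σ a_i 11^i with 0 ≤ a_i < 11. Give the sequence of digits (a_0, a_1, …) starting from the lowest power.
(a_0, a_1, …) = (10, 10, 2, 3)

Repeated division by 11 gives the digits low-to-high: 4355 = 10 + 10·11^1 + 2·11^2 + 3·11^3. Digit sequence: (10, 10, 2, 3).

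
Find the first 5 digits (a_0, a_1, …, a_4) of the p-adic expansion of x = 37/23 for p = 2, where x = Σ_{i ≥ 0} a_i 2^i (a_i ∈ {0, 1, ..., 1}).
(a_0, …, a_4) = (1, 1, 0, 0, 0)

v_2(37/23) = 0 (numerator and denominator both coprime to 2), so x ∈ ℤ_2^×. Compute digits iteratively via a_i = x_i mod 2, x_{i+1} = (x_i − a_i)/2, with x_0 = x:
  x_0 = 37/23;  a_0 = 1;  x_1 = (x_0 − 1)/2 = 7/23
  x_1 = 7/23;  a_1 = 1;  x_2 = (x_1 − 1)/2 = -8/23
  x_2 = -8/23;  a_2 = 0;  x_3 = (x_2 − 0)/2 = -4/23
  x_3 = -4/23;  a_3 = 0;  x_4 = (x_3 − 0)/2 = -2/23
  x_4 = -2/23;  a_4 = 0;  x_5 = (x_4 − 0)/2 = -1/23
Digits: (1, 1, 0, 0, 0).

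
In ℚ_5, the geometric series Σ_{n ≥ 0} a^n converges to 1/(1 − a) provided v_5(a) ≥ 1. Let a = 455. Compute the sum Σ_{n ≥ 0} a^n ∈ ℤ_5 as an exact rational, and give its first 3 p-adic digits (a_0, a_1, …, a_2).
Σ a^n = 1/(1 − a) = -1/454;  first 3 digits = (1, 1, 4)

v_5(a) = 1 ≥ 1, so the series converges in ℤ_5 to 1/(1 − a) = 1/(1 − 455) = -1/454. Expand this rational in ℤ_5: compute digits iteratively via d_i = x_i mod 5, x_{i+1} = (x_i − d_i)/5. The first 3 digits are (1, 1, 4).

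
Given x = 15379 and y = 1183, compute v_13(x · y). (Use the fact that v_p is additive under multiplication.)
v_13(18193357) = 5

v_p(x) = 3 (factor: 15379 = 13^3 · 7); v_p(y) = 2 (factor: 1183 = 13^2 · 7). Additivity: v_p(xy) = v_p(x) + v_p(y) = 3 + 2 = 5. (Direct check: xy = 18193357 = 13^5 · (49).)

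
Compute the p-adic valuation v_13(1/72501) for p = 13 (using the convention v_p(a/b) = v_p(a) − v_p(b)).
v_13(1/72501) = -3

Factor powers of 13 from the numerator and denominator of the reduced fraction: 1 = 13^0 · 1 and 72501 = 13^3 · 33. Apply v_p(a/b) = v_p(a) − v_p(b): v_13(1/72501) = 0 − 3 = -3.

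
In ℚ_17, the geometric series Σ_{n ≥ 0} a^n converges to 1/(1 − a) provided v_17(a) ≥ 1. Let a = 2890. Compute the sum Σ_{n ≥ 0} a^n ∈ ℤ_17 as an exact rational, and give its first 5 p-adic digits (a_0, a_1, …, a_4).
Σ a^n = 1/(1 − a) = -1/2889;  first 5 digits = (1, 0, 10, 0, 15)

v_17(a) = 2 ≥ 1, so the series converges in ℤ_17 to 1/(1 − a) = 1/(1 − 2890) = -1/2889. Expand this rational in ℤ_17: compute digits iteratively via d_i = x_i mod 17, x_{i+1} = (x_i − d_i)/17. The first 5 digits are (1, 0, 10, 0, 15).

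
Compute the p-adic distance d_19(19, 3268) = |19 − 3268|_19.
d_19(19, 3268) = 1/361

Step 1 — x − y = 19 − 3268 = -3249. Step 2 — v_19(-3249) = 2 (factor: -3249 = −(19^2 · 9); the sign does not affect v_p). Step 3 — |x − y|_19 = 19^{-2} = 1/361.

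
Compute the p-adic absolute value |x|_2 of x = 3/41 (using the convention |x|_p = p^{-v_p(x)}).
|3/41|_2 = 1

Step 1 — compute v_2(x) by factoring powers of 2 out of the numerator and denominator: v_2(3/41) = 0. Step 2 — apply |x|_p = p^{-v_p(x)} = 2^{0} = 1.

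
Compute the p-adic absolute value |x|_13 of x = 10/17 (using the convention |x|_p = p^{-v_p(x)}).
|10/17|_13 = 1

Step 1 — compute v_13(x) by factoring powers of 13 out of the numerator and denominator: v_13(10/17) = 0. Step 2 — apply |x|_p = p^{-v_p(x)} = 13^{0} = 1.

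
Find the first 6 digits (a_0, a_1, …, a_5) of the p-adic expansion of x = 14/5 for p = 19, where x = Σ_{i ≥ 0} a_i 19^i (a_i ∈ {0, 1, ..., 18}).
(a_0, …, a_5) = (18, 3, 15, 3, 15, 3)

v_19(14/5) = 0 (numerator and denominator both coprime to 19), so x ∈ ℤ_19^×. Compute digits iteratively via a_i = x_i mod 19, x_{i+1} = (x_i − a_i)/19, with x_0 = x:
  x_0 = 14/5;  a_0 = 18;  x_1 = (x_0 − 18)/19 = -4/5
  x_1 = -4/5;  a_1 = 3;  x_2 = (x_1 − 3)/19 = -1/5
  x_2 = -1/5;  a_2 = 15;  x_3 = (x_2 − 15)/19 = -4/5
  x_3 = -4/5;  a_3 = 3;  x_4 = (x_3 − 3)/19 = -1/5
  x_4 = -1/5;  a_4 = 15;  x_5 = (x_4 − 15)/19 = -4/5
  x_5 = -4/5;  a_5 = 3;  x_6 = (x_5 − 3)/19 = -1/5
Digits: (18, 3, 15, 3, 15, 3).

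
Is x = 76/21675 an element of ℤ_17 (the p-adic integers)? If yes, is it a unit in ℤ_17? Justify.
x ∉ ℤ_17 (v_17(x) = -2 < 0)

ℤ_17 = {x ∈ ℚ_17 : v_17(x) ≥ 0} and ℤ_17^× = {x ∈ ℤ_17 : v_17(x) = 0}. Here v_17(76/21675) = v_17(num) − v_17(den) = -2; compare against these criteria.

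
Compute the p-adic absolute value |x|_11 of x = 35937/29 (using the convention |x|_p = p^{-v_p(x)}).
|35937/29|_11 = 1/1331

Step 1 — compute v_11(x) by factoring powers of 11 out of the numerator and denominator: v_11(35937/29) = 3. Step 2 — apply |x|_p = p^{-v_p(x)} = 11^{-3} = 1/1331.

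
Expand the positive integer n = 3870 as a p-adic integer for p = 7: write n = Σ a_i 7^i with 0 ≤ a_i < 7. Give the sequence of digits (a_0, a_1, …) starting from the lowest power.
(a_0, a_1, …) = (6, 6, 1, 4, 1)

Repeated division by 7 gives the digits low-to-high: 3870 = 6 + 6·7^1 + 1·7^2 + 4·7^3 + 1·7^4. Digit sequence: (6, 6, 1, 4, 1).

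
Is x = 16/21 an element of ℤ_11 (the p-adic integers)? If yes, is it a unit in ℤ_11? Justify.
x ∈ ℤ_11^× (unit); v_11(x) = 0

ℤ_11 = {x ∈ ℚ_11 : v_11(x) ≥ 0} and ℤ_11^× = {x ∈ ℤ_11 : v_11(x) = 0}. Here v_11(16/21) = v_11(num) − v_11(den) = 0; compare against these criteria.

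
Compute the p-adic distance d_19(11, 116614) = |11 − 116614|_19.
d_19(11, 116614) = 1/6859

Step 1 — x − y = 11 − 116614 = -116603. Step 2 — v_19(-116603) = 3 (factor: -116603 = −(19^3 · 17); the sign does not affect v_p). Step 3 — |x − y|_19 = 19^{-3} = 1/6859.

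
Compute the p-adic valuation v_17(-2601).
v_17(-2601) = 2

v_17(n) is the largest exponent k such that 17^k divides n. Factor out: -2601 = -17^2 · 9. (Sign doesn't affect v_p.) So v_17(-2601) = 2.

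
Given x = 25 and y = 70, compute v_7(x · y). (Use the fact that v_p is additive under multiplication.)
v_7(1750) = 1

v_p(x) = 0 (factor: 25 = 7^0 · 25); v_p(y) = 1 (factor: 70 = 7^1 · 10). Additivity: v_p(xy) = v_p(x) + v_p(y) = 0 + 1 = 1. (Direct check: xy = 1750 = 7^1 · (250).)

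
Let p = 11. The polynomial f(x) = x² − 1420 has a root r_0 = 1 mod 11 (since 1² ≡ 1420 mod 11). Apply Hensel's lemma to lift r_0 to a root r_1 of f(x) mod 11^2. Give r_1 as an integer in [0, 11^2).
r_1 = 45 (mod 121)

Hensel's recurrence: r_{i+1} = r_i − f(r_i)·(f′(r_i))^{-1} mod 11^{i+2}, with f′(x) = 2x. Iterate:
  r_0 = 1 (mod 11)
  r_1 = 45 (mod 121)
Final: r_1 = 45, and one checks f(r_1) ≡ 0 mod 11^2.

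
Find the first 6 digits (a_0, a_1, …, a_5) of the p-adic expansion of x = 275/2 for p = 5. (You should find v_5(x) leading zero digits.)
(a_0, …, a_5) = (0, 0, 3, 3, 2, 2)

v_5(275/2) = 2, so a_0 = ... = a_1 = 0. Factor out: x = 5^2 · u with u = 11/2 a unit in ℤ_5. Expand u iteratively via a_{v+i} = u_i mod 5, u_{i+1} = (u_i − a_{v+i})/5:
  u_0 = 11/2;  a_2 = 3;  u_1 = (u_0 − 3)/5 = 1/2
  u_1 = 1/2;  a_3 = 3;  u_2 = (u_1 − 3)/5 = -1/2
  u_2 = -1/2;  a_4 = 2;  u_3 = (u_2 − 2)/5 = -1/2
  u_3 = -1/2;  a_5 = 2;  u_4 = (u_3 − 2)/5 = -1/2
Digits: (0, 0, 3, 3, 2, 2).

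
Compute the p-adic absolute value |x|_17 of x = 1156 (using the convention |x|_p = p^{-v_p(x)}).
|1156|_17 = 1/289

Step 1 — compute v_17(x) by factoring powers of 17 out of the numerator and denominator: v_17(1156) = 2. Step 2 — apply |x|_p = p^{-v_p(x)} = 17^{-2} = 1/289.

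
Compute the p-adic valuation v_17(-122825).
v_17(-122825) = 3

v_17(n) is the largest exponent k such that 17^k divides n. Factor out: -122825 = -17^3 · 25. (Sign doesn't affect v_p.) So v_17(-122825) = 3.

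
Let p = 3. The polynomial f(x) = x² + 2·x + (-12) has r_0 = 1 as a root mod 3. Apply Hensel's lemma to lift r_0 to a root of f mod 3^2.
r_1 = 1 (mod 9)

Hensel: r_{i+1} = r_i − f(r_i)·(f′(r_i))^{-1} mod 3^{i+2}, f′(x) = 2x + 2. Iterate:
  r_0 = 1 (mod 3)
  r_1 = 1 (mod 9)
Final: r = 1 satisfies f(r) ≡ 0 mod 3^2.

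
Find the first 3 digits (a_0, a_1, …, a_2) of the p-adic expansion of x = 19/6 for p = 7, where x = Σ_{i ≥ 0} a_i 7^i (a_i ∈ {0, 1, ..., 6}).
(a_0, …, a_2) = (2, 6, 5)

v_7(19/6) = 0 (numerator and denominator both coprime to 7), so x ∈ ℤ_7^×. Compute digits iteratively via a_i = x_i mod 7, x_{i+1} = (x_i − a_i)/7, with x_0 = x:
  x_0 = 19/6;  a_0 = 2;  x_1 = (x_0 − 2)/7 = 1/6
  x_1 = 1/6;  a_1 = 6;  x_2 = (x_1 − 6)/7 = -5/6
  x_2 = -5/6;  a_2 = 5;  x_3 = (x_2 − 5)/7 = -5/6
Digits: (2, 6, 5).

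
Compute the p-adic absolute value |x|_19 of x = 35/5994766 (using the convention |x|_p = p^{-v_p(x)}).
|35/5994766|_19 = 130321

Step 1 — compute v_19(x) by factoring powers of 19 out of the numerator and denominator: v_19(35/5994766) = -4. Step 2 — apply |x|_p = p^{-v_p(x)} = 19^{4} = 130321.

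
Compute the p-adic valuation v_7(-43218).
v_7(-43218) = 4

v_7(n) is the largest exponent k such that 7^k divides n. Factor out: -43218 = -7^4 · 18. (Sign doesn't affect v_p.) So v_7(-43218) = 4.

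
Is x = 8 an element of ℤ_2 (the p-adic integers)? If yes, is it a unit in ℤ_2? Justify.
x ∈ ℤ_2 but not a unit; v_2(x) = 3 > 0

ℤ_2 = {x ∈ ℚ_2 : v_2(x) ≥ 0} and ℤ_2^× = {x ∈ ℤ_2 : v_2(x) = 0}. Here v_2(8) = v_2(num) − v_2(den) = 3; compare against these criteria.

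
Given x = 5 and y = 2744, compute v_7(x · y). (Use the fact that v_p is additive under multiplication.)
v_7(13720) = 3

v_p(x) = 0 (factor: 5 = 7^0 · 5); v_p(y) = 3 (factor: 2744 = 7^3 · 8). Additivity: v_p(xy) = v_p(x) + v_p(y) = 0 + 3 = 3. (Direct check: xy = 13720 = 7^3 · (40).)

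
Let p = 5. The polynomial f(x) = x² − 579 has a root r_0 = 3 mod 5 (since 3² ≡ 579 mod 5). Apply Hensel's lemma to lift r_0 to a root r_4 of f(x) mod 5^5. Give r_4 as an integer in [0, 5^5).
r_4 = 2823 (mod 3125)

Hensel's recurrence: r_{i+1} = r_i − f(r_i)·(f′(r_i))^{-1} mod 5^{i+2}, with f′(x) = 2x. Iterate:
  r_0 = 3 (mod 5)
  r_1 = 23 (mod 25)
  r_2 = 73 (mod 125)
  r_3 = 323 (mod 625)
  r_4 = 2823 (mod 3125)
Final: r_4 = 2823, and one checks f(r_4) ≡ 0 mod 5^5.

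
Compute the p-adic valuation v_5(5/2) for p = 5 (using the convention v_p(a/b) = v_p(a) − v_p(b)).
v_5(5/2) = 1

Factor powers of 5 from the numerator and denominator of the reduced fraction: 5 = 5^1 · 1 and 2 = 5^0 · 2. Apply v_p(a/b) = v_p(a) − v_p(b): v_5(5/2) = 1 − 0 = 1.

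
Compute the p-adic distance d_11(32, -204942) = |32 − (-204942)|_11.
d_11(32, -204942) = 1/14641

Step 1 — x − y = 32 − (-204942) = 204974. Step 2 — v_11(204974) = 4 (factor: 204974 = (11^4 · 14); the sign does not affect v_p). Step 3 — |x − y|_11 = 11^{-4} = 1/14641.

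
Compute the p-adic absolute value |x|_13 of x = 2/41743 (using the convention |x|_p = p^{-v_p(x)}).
|2/41743|_13 = 2197

Step 1 — compute v_13(x) by factoring powers of 13 out of the numerator and denominator: v_13(2/41743) = -3. Step 2 — apply |x|_p = p^{-v_p(x)} = 13^{3} = 2197.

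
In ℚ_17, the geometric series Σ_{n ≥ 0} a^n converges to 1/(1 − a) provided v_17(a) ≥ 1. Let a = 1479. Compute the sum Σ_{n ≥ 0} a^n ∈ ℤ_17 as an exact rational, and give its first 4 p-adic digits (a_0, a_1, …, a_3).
Σ a^n = 1/(1 − a) = -1/1478;  first 4 digits = (1, 2, 9, 11)

v_17(a) = 1 ≥ 1, so the series converges in ℤ_17 to 1/(1 − a) = 1/(1 − 1479) = -1/1478. Expand this rational in ℤ_17: compute digits iteratively via d_i = x_i mod 17, x_{i+1} = (x_i − d_i)/17. The first 4 digits are (1, 2, 9, 11).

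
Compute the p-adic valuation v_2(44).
v_2(44) = 2

v_2(n) is the largest exponent k such that 2^k divides n. Factor out: 44 = 2^2 · 11. (Sign doesn't affect v_p.) So v_2(44) = 2.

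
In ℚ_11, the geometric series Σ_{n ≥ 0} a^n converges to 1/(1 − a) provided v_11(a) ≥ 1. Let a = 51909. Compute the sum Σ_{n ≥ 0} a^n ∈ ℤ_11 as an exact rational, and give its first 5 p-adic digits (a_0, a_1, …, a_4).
Σ a^n = 1/(1 − a) = -1/51908;  first 5 digits = (1, 0, 0, 6, 3)

v_11(a) = 3 ≥ 1, so the series converges in ℤ_11 to 1/(1 − a) = 1/(1 − 51909) = -1/51908. Expand this rational in ℤ_11: compute digits iteratively via d_i = x_i mod 11, x_{i+1} = (x_i − d_i)/11. The first 5 digits are (1, 0, 0, 6, 3).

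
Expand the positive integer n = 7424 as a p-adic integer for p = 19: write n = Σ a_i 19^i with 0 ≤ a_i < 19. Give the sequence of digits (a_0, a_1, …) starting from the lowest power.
(a_0, a_1, …) = (14, 10, 1, 1)

Repeated division by 19 gives the digits low-to-high: 7424 = 14 + 10·19^1 + 1·19^2 + 1·19^3. Digit sequence: (14, 10, 1, 1).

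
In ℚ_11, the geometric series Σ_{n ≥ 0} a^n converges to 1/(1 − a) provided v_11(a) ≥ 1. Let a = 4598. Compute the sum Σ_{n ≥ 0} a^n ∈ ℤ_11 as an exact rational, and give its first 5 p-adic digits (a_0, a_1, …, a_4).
Σ a^n = 1/(1 − a) = -1/4597;  first 5 digits = (1, 0, 5, 3, 3)

v_11(a) = 2 ≥ 1, so the series converges in ℤ_11 to 1/(1 − a) = 1/(1 − 4598) = -1/4597. Expand this rational in ℤ_11: compute digits iteratively via d_i = x_i mod 11, x_{i+1} = (x_i − d_i)/11. The first 5 digits are (1, 0, 5, 3, 3).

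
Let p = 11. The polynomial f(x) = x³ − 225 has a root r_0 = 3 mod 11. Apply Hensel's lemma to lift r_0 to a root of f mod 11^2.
r_1 = 91 (mod 121)

Hensel: r_{i+1} = r_i − f(r_i)/f′(r_i) mod 11^{i+2}, where f′(x) = 3x². Iterate:
  r_0 = 3 (mod 11)
  r_1 = 91 (mod 121)
Final: r = 91 with f(r) ≡ 0 mod 11^2.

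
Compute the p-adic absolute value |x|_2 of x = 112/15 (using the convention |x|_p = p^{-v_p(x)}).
|112/15|_2 = 1/16

Step 1 — compute v_2(x) by factoring powers of 2 out of the numerator and denominator: v_2(112/15) = 4. Step 2 — apply |x|_p = p^{-v_p(x)} = 2^{-4} = 1/16.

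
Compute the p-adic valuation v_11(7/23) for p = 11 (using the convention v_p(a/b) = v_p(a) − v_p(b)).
v_11(7/23) = 0

Factor powers of 11 from the numerator and denominator of the reduced fraction: 7 = 11^0 · 7 and 23 = 11^0 · 23. Apply v_p(a/b) = v_p(a) − v_p(b): v_11(7/23) = 0 − 0 = 0.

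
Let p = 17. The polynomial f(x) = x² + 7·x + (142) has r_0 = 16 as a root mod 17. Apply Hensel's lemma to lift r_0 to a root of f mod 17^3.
r_2 = 492 (mod 4913)

Hensel: r_{i+1} = r_i − f(r_i)·(f′(r_i))^{-1} mod 17^{i+2}, f′(x) = 2x + 7. Iterate:
  r_0 = 16 (mod 17)
  r_1 = 203 (mod 289)
  r_2 = 492 (mod 4913)
Final: r = 492 satisfies f(r) ≡ 0 mod 17^3.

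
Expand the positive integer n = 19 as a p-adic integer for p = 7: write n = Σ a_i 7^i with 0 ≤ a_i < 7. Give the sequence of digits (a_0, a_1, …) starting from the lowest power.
(a_0, a_1, …) = (5, 2)

Repeated division by 7 gives the digits low-to-high: 19 = 5 + 2·7^1. Digit sequence: (5, 2).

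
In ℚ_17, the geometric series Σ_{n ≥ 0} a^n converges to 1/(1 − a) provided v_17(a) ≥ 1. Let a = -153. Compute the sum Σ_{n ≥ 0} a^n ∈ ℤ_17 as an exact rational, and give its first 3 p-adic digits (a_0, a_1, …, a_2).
Σ a^n = 1/(1 − a) = 1/154;  first 3 digits = (1, 8, 12)

v_17(a) = 1 ≥ 1, so the series converges in ℤ_17 to 1/(1 − a) = 1/(1 − (-153)) = 1/154. Expand this rational in ℤ_17: compute digits iteratively via d_i = x_i mod 17, x_{i+1} = (x_i − d_i)/17. The first 3 digits are (1, 8, 12).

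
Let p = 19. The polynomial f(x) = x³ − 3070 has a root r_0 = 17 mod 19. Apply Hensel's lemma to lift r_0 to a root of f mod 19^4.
r_3 = 47726 (mod 130321)

Hensel: r_{i+1} = r_i − f(r_i)/f′(r_i) mod 19^{i+2}, where f′(x) = 3x². Iterate:
  r_0 = 17 (mod 19)
  r_1 = 74 (mod 361)
  r_2 = 6572 (mod 6859)
  r_3 = 47726 (mod 130321)
Final: r = 47726 with f(r) ≡ 0 mod 19^4.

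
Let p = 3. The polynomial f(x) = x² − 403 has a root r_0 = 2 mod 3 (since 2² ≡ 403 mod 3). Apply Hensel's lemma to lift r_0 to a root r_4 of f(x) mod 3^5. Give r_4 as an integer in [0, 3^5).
r_4 = 140 (mod 243)

Hensel's recurrence: r_{i+1} = r_i − f(r_i)·(f′(r_i))^{-1} mod 3^{i+2}, with f′(x) = 2x. Iterate:
  r_0 = 2 (mod 3)
  r_1 = 5 (mod 9)
  r_2 = 5 (mod 27)
  r_3 = 59 (mod 81)
  r_4 = 140 (mod 243)
Final: r_4 = 140, and one checks f(r_4) ≡ 0 mod 3^5.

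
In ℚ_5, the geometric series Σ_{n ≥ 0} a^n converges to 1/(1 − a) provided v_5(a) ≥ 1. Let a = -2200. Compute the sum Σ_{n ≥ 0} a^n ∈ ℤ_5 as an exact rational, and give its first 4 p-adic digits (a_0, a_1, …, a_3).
Σ a^n = 1/(1 − a) = 1/2201;  first 4 digits = (1, 0, 2, 2)

v_5(a) = 2 ≥ 1, so the series converges in ℤ_5 to 1/(1 − a) = 1/(1 − (-2200)) = 1/2201. Expand this rational in ℤ_5: compute digits iteratively via d_i = x_i mod 5, x_{i+1} = (x_i − d_i)/5. The first 4 digits are (1, 0, 2, 2).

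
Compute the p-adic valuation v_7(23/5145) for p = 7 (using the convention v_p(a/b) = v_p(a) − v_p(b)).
v_7(23/5145) = -3

Factor powers of 7 from the numerator and denominator of the reduced fraction: 23 = 7^0 · 23 and 5145 = 7^3 · 15. Apply v_p(a/b) = v_p(a) − v_p(b): v_7(23/5145) = 0 − 3 = -3.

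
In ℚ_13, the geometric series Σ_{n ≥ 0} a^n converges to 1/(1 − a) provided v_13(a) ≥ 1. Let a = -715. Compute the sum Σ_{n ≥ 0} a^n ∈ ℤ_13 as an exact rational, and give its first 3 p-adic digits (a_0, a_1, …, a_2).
Σ a^n = 1/(1 − a) = 1/716;  first 3 digits = (1, 10, 4)

v_13(a) = 1 ≥ 1, so the series converges in ℤ_13 to 1/(1 − a) = 1/(1 − (-715)) = 1/716. Expand this rational in ℤ_13: compute digits iteratively via d_i = x_i mod 13, x_{i+1} = (x_i − d_i)/13. The first 3 digits are (1, 10, 4).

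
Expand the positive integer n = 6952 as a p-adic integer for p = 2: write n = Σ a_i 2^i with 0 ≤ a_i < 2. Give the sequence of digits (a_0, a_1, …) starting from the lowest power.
(a_0, a_1, …) = (0, 0, 0, 1, 0, 1, 0, 0, 1, 1, 0, 1, 1)

Repeated division by 2 gives the digits low-to-high: 6952 = 1·2^3 + 1·2^5 + 1·2^8 + 1·2^9 + 1·2^11 + 1·2^12. Digit sequence: (0, 0, 0, 1, 0, 1, 0, 0, 1, 1, 0, 1, 1).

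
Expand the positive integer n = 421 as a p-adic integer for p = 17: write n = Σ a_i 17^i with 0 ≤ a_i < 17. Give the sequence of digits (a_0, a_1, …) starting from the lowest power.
(a_0, a_1, …) = (13, 7, 1)

Repeated division by 17 gives the digits low-to-high: 421 = 13 + 7·17^1 + 1·17^2. Digit sequence: (13, 7, 1).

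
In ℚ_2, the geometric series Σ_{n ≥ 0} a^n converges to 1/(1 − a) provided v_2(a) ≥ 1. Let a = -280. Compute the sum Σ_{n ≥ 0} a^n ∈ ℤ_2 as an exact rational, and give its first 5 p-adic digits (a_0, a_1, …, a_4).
Σ a^n = 1/(1 − a) = 1/281;  first 5 digits = (1, 0, 0, 1, 0)

v_2(a) = 3 ≥ 1, so the series converges in ℤ_2 to 1/(1 − a) = 1/(1 − (-280)) = 1/281. Expand this rational in ℤ_2: compute digits iteratively via d_i = x_i mod 2, x_{i+1} = (x_i − d_i)/2. The first 5 digits are (1, 0, 0, 1, 0).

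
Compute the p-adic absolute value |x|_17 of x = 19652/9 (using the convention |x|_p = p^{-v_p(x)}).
|19652/9|_17 = 1/4913

Step 1 — compute v_17(x) by factoring powers of 17 out of the numerator and denominator: v_17(19652/9) = 3. Step 2 — apply |x|_p = p^{-v_p(x)} = 17^{-3} = 1/4913.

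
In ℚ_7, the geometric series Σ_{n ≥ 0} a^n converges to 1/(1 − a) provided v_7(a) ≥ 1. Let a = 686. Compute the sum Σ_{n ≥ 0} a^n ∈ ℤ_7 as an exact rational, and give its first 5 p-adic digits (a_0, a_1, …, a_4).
Σ a^n = 1/(1 − a) = -1/685;  first 5 digits = (1, 0, 0, 2, 0)

v_7(a) = 3 ≥ 1, so the series converges in ℤ_7 to 1/(1 − a) = 1/(1 − 686) = -1/685. Expand this rational in ℤ_7: compute digits iteratively via d_i = x_i mod 7, x_{i+1} = (x_i − d_i)/7. The first 5 digits are (1, 0, 0, 2, 0).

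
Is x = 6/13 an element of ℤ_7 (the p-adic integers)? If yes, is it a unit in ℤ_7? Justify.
x ∈ ℤ_7^× (unit); v_7(x) = 0

ℤ_7 = {x ∈ ℚ_7 : v_7(x) ≥ 0} and ℤ_7^× = {x ∈ ℤ_7 : v_7(x) = 0}. Here v_7(6/13) = v_7(num) − v_7(den) = 0; compare against these criteria.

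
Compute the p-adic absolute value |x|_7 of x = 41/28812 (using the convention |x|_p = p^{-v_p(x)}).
|41/28812|_7 = 2401

Step 1 — compute v_7(x) by factoring powers of 7 out of the numerator and denominator: v_7(41/28812) = -4. Step 2 — apply |x|_p = p^{-v_p(x)} = 7^{4} = 2401.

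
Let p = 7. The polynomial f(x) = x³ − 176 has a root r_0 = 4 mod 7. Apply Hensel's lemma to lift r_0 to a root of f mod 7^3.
r_2 = 186 (mod 343)

Hensel: r_{i+1} = r_i − f(r_i)/f′(r_i) mod 7^{i+2}, where f′(x) = 3x². Iterate:
  r_0 = 4 (mod 7)
  r_1 = 39 (mod 49)
  r_2 = 186 (mod 343)
Final: r = 186 with f(r) ≡ 0 mod 7^3.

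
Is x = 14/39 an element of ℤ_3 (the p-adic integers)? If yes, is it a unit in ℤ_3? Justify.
x ∉ ℤ_3 (v_3(x) = -1 < 0)

ℤ_3 = {x ∈ ℚ_3 : v_3(x) ≥ 0} and ℤ_3^× = {x ∈ ℤ_3 : v_3(x) = 0}. Here v_3(14/39) = v_3(num) − v_3(den) = -1; compare against these criteria.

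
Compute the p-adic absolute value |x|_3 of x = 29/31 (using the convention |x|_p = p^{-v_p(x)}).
|29/31|_3 = 1

Step 1 — compute v_3(x) by factoring powers of 3 out of the numerator and denominator: v_3(29/31) = 0. Step 2 — apply |x|_p = p^{-v_p(x)} = 3^{0} = 1.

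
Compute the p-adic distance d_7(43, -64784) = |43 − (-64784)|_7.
d_7(43, -64784) = 1/2401

Step 1 — x − y = 43 − (-64784) = 64827. Step 2 — v_7(64827) = 4 (factor: 64827 = (7^4 · 27); the sign does not affect v_p). Step 3 — |x − y|_7 = 7^{-4} = 1/2401.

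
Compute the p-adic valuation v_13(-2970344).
v_13(-2970344) = 5

v_13(n) is the largest exponent k such that 13^k divides n. Factor out: -2970344 = -13^5 · 8. (Sign doesn't affect v_p.) So v_13(-2970344) = 5.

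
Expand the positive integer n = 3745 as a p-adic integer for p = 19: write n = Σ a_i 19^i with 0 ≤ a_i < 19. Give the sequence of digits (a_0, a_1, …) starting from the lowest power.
(a_0, a_1, …) = (2, 7, 10)

Repeated division by 19 gives the digits low-to-high: 3745 = 2 + 7·19^1 + 10·19^2. Digit sequence: (2, 7, 10).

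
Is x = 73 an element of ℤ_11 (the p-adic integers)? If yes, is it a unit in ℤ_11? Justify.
x ∈ ℤ_11^× (unit); v_11(x) = 0

ℤ_11 = {x ∈ ℚ_11 : v_11(x) ≥ 0} and ℤ_11^× = {x ∈ ℤ_11 : v_11(x) = 0}. Here v_11(73) = v_11(num) − v_11(den) = 0; compare against these criteria.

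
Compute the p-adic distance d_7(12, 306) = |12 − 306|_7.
d_7(12, 306) = 1/49

Step 1 — x − y = 12 − 306 = -294. Step 2 — v_7(-294) = 2 (factor: -294 = −(7^2 · 6); the sign does not affect v_p). Step 3 — |x − y|_7 = 7^{-2} = 1/49.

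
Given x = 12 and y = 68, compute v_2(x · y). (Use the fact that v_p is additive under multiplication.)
v_2(816) = 4

v_p(x) = 2 (factor: 12 = 2^2 · 3); v_p(y) = 2 (factor: 68 = 2^2 · 17). Additivity: v_p(xy) = v_p(x) + v_p(y) = 2 + 2 = 4. (Direct check: xy = 816 = 2^4 · (51).)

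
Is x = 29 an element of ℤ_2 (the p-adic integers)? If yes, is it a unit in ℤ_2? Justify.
x ∈ ℤ_2^× (unit); v_2(x) = 0

ℤ_2 = {x ∈ ℚ_2 : v_2(x) ≥ 0} and ℤ_2^× = {x ∈ ℤ_2 : v_2(x) = 0}. Here v_2(29) = v_2(num) − v_2(den) = 0; compare against these criteria.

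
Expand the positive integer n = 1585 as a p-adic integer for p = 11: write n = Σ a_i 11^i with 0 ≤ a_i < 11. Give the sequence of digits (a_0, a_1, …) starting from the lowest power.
(a_0, a_1, …) = (1, 1, 2, 1)

Repeated division by 11 gives the digits low-to-high: 1585 = 1 + 1·11^1 + 2·11^2 + 1·11^3. Digit sequence: (1, 1, 2, 1).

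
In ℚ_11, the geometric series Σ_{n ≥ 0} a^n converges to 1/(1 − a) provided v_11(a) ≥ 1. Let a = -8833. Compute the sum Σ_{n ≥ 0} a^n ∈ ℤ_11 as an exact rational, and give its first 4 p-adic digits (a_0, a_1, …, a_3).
Σ a^n = 1/(1 − a) = 1/8834;  first 4 digits = (1, 0, 4, 4)

v_11(a) = 2 ≥ 1, so the series converges in ℤ_11 to 1/(1 − a) = 1/(1 − (-8833)) = 1/8834. Expand this rational in ℤ_11: compute digits iteratively via d_i = x_i mod 11, x_{i+1} = (x_i − d_i)/11. The first 4 digits are (1, 0, 4, 4).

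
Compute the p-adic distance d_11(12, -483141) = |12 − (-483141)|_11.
d_11(12, -483141) = 1/161051

Step 1 — x − y = 12 − (-483141) = 483153. Step 2 — v_11(483153) = 5 (factor: 483153 = (11^5 · 3); the sign does not affect v_p). Step 3 — |x − y|_11 = 11^{-5} = 1/161051.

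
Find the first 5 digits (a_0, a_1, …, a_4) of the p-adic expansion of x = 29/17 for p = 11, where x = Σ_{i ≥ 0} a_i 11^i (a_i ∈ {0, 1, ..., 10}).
(a_0, …, a_4) = (3, 7, 0, 9, 5)

v_11(29/17) = 0 (numerator and denominator both coprime to 11), so x ∈ ℤ_11^×. Compute digits iteratively via a_i = x_i mod 11, x_{i+1} = (x_i − a_i)/11, with x_0 = x:
  x_0 = 29/17;  a_0 = 3;  x_1 = (x_0 − 3)/11 = -2/17
  x_1 = -2/17;  a_1 = 7;  x_2 = (x_1 − 7)/11 = -11/17
  x_2 = -11/17;  a_2 = 0;  x_3 = (x_2 − 0)/11 = -1/17
  x_3 = -1/17;  a_3 = 9;  x_4 = (x_3 − 9)/11 = -14/17
  x_4 = -14/17;  a_4 = 5;  x_5 = (x_4 − 5)/11 = -9/17
Digits: (3, 7, 0, 9, 5).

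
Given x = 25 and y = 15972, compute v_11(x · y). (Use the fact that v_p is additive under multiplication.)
v_11(399300) = 3

v_p(x) = 0 (factor: 25 = 11^0 · 25); v_p(y) = 3 (factor: 15972 = 11^3 · 12). Additivity: v_p(xy) = v_p(x) + v_p(y) = 0 + 3 = 3. (Direct check: xy = 399300 = 11^3 · (300).)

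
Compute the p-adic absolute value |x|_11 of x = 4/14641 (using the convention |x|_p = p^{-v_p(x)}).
|4/14641|_11 = 14641

Step 1 — compute v_11(x) by factoring powers of 11 out of the numerator and denominator: v_11(4/14641) = -4. Step 2 — apply |x|_p = p^{-v_p(x)} = 11^{4} = 14641.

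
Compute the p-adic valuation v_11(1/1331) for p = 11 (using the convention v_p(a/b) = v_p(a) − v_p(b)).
v_11(1/1331) = -3

Factor powers of 11 from the numerator and denominator of the reduced fraction: 1 = 11^0 · 1 and 1331 = 11^3 · 1. Apply v_p(a/b) = v_p(a) − v_p(b): v_11(1/1331) = 0 − 3 = -3.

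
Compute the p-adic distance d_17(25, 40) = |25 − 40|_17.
d_17(25, 40) = 1

Step 1 — x − y = 25 − 40 = -15. Step 2 — v_17(-15) = 0 (factor: -15 = −(17^0 · 15); the sign does not affect v_p). Step 3 — |x − y|_17 = 17^{0} = 1.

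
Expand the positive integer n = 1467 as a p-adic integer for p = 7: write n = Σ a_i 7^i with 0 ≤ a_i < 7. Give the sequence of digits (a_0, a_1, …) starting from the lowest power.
(a_0, a_1, …) = (4, 6, 1, 4)

Repeated division by 7 gives the digits low-to-high: 1467 = 4 + 6·7^1 + 1·7^2 + 4·7^3. Digit sequence: (4, 6, 1, 4).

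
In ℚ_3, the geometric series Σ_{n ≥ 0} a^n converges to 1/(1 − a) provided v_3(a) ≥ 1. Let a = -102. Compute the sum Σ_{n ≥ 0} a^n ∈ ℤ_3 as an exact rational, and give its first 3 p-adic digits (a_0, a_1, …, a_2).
Σ a^n = 1/(1 − a) = 1/103;  first 3 digits = (1, 2, 1)

v_3(a) = 1 ≥ 1, so the series converges in ℤ_3 to 1/(1 − a) = 1/(1 − (-102)) = 1/103. Expand this rational in ℤ_3: compute digits iteratively via d_i = x_i mod 3, x_{i+1} = (x_i − d_i)/3. The first 3 digits are (1, 2, 1).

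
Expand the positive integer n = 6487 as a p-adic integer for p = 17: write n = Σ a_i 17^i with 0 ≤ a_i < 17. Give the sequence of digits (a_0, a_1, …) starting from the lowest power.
(a_0, a_1, …) = (10, 7, 5, 1)

Repeated division by 17 gives the digits low-to-high: 6487 = 10 + 7·17^1 + 5·17^2 + 1·17^3. Digit sequence: (10, 7, 5, 1).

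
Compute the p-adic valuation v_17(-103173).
v_17(-103173) = 3

v_17(n) is the largest exponent k such that 17^k divides n. Factor out: -103173 = -17^3 · 21. (Sign doesn't affect v_p.) So v_17(-103173) = 3.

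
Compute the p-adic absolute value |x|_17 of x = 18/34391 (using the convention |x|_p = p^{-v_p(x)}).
|18/34391|_17 = 4913

Step 1 — compute v_17(x) by factoring powers of 17 out of the numerator and denominator: v_17(18/34391) = -3. Step 2 — apply |x|_p = p^{-v_p(x)} = 17^{3} = 4913.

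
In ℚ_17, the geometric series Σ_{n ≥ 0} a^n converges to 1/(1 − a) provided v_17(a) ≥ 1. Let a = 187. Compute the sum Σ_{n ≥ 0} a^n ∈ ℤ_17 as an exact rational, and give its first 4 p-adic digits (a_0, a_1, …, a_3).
Σ a^n = 1/(1 − a) = -1/186;  first 4 digits = (1, 11, 2, 12)

v_17(a) = 1 ≥ 1, so the series converges in ℤ_17 to 1/(1 − a) = 1/(1 − 187) = -1/186. Expand this rational in ℤ_17: compute digits iteratively via d_i = x_i mod 17, x_{i+1} = (x_i − d_i)/17. The first 4 digits are (1, 11, 2, 12).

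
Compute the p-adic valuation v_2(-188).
v_2(-188) = 2

v_2(n) is the largest exponent k such that 2^k divides n. Factor out: -188 = -2^2 · 47. (Sign doesn't affect v_p.) So v_2(-188) = 2.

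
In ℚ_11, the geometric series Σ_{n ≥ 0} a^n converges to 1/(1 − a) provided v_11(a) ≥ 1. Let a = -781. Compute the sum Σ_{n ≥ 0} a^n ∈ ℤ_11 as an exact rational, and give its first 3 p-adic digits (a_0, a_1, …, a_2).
Σ a^n = 1/(1 − a) = 1/782;  first 3 digits = (1, 6, 7)

v_11(a) = 1 ≥ 1, so the series converges in ℤ_11 to 1/(1 − a) = 1/(1 − (-781)) = 1/782. Expand this rational in ℤ_11: compute digits iteratively via d_i = x_i mod 11, x_{i+1} = (x_i − d_i)/11. The first 3 digits are (1, 6, 7).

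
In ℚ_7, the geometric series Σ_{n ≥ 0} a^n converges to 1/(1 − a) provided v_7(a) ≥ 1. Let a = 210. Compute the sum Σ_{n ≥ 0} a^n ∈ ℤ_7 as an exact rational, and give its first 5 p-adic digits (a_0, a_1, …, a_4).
Σ a^n = 1/(1 − a) = -1/209;  first 5 digits = (1, 2, 1, 4, 6)

v_7(a) = 1 ≥ 1, so the series converges in ℤ_7 to 1/(1 − a) = 1/(1 − 210) = -1/209. Expand this rational in ℤ_7: compute digits iteratively via d_i = x_i mod 7, x_{i+1} = (x_i − d_i)/7. The first 5 digits are (1, 2, 1, 4, 6).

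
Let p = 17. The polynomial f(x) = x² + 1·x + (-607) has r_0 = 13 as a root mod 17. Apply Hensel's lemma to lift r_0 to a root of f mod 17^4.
r_3 = 6558 (mod 83521)

Hensel: r_{i+1} = r_i − f(r_i)·(f′(r_i))^{-1} mod 17^{i+2}, f′(x) = 2x + 1. Iterate:
  r_0 = 13 (mod 17)
  r_1 = 200 (mod 289)
  r_2 = 1645 (mod 4913)
  r_3 = 6558 (mod 83521)
Final: r = 6558 satisfies f(r) ≡ 0 mod 17^4.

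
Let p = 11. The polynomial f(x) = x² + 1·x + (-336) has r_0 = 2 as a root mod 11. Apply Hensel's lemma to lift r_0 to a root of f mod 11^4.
r_3 = 3456 (mod 14641)

Hensel: r_{i+1} = r_i − f(r_i)·(f′(r_i))^{-1} mod 11^{i+2}, f′(x) = 2x + 1. Iterate:
  r_0 = 2 (mod 11)
  r_1 = 68 (mod 121)
  r_2 = 794 (mod 1331)
  r_3 = 3456 (mod 14641)
Final: r = 3456 satisfies f(r) ≡ 0 mod 11^4.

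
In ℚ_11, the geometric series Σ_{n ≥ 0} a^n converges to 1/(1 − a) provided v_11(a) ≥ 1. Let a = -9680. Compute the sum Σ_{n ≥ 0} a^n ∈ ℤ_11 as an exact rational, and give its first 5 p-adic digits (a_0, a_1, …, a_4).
Σ a^n = 1/(1 − a) = 1/9681;  first 5 digits = (1, 0, 8, 3, 8)

v_11(a) = 2 ≥ 1, so the series converges in ℤ_11 to 1/(1 − a) = 1/(1 − (-9680)) = 1/9681. Expand this rational in ℤ_11: compute digits iteratively via d_i = x_i mod 11, x_{i+1} = (x_i − d_i)/11. The first 5 digits are (1, 0, 8, 3, 8).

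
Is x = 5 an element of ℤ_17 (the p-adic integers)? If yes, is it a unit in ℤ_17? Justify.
x ∈ ℤ_17^× (unit); v_17(x) = 0

ℤ_17 = {x ∈ ℚ_17 : v_17(x) ≥ 0} and ℤ_17^× = {x ∈ ℤ_17 : v_17(x) = 0}. Here v_17(5) = v_17(num) − v_17(den) = 0; compare against these criteria.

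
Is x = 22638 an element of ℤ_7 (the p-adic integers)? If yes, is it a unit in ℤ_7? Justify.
x ∈ ℤ_7 but not a unit; v_7(x) = 3 > 0

ℤ_7 = {x ∈ ℚ_7 : v_7(x) ≥ 0} and ℤ_7^× = {x ∈ ℤ_7 : v_7(x) = 0}. Here v_7(22638) = v_7(num) − v_7(den) = 3; compare against these criteria.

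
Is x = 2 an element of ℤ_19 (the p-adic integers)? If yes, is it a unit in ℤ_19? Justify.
x ∈ ℤ_19^× (unit); v_19(x) = 0

ℤ_19 = {x ∈ ℚ_19 : v_19(x) ≥ 0} and ℤ_19^× = {x ∈ ℤ_19 : v_19(x) = 0}. Here v_19(2) = v_19(num) − v_19(den) = 0; compare against these criteria.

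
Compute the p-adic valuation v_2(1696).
v_2(1696) = 5

v_2(n) is the largest exponent k such that 2^k divides n. Factor out: 1696 = 2^5 · 53. (Sign doesn't affect v_p.) So v_2(1696) = 5.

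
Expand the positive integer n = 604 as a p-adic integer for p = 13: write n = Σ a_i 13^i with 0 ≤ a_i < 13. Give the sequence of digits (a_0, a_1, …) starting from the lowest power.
(a_0, a_1, …) = (6, 7, 3)

Repeated division by 13 gives the digits low-to-high: 604 = 6 + 7·13^1 + 3·13^2. Digit sequence: (6, 7, 3).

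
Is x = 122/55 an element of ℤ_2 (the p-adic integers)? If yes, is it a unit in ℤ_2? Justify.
x ∈ ℤ_2 but not a unit; v_2(x) = 1 > 0

ℤ_2 = {x ∈ ℚ_2 : v_2(x) ≥ 0} and ℤ_2^× = {x ∈ ℤ_2 : v_2(x) = 0}. Here v_2(122/55) = v_2(num) − v_2(den) = 1; compare against these criteria.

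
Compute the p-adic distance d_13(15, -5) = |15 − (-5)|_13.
d_13(15, -5) = 1

Step 1 — x − y = 15 − (-5) = 20. Step 2 — v_13(20) = 0 (factor: 20 = (13^0 · 20); the sign does not affect v_p). Step 3 — |x − y|_13 = 13^{0} = 1.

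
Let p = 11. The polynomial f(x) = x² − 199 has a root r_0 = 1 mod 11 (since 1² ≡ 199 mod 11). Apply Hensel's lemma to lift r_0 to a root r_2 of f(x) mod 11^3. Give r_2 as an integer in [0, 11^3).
r_2 = 1189 (mod 1331)

Hensel's recurrence: r_{i+1} = r_i − f(r_i)·(f′(r_i))^{-1} mod 11^{i+2}, with f′(x) = 2x. Iterate:
  r_0 = 1 (mod 11)
  r_1 = 100 (mod 121)
  r_2 = 1189 (mod 1331)
Final: r_2 = 1189, and one checks f(r_2) ≡ 0 mod 11^3.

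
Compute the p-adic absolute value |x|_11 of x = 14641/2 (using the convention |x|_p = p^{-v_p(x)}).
|14641/2|_11 = 1/14641

Step 1 — compute v_11(x) by factoring powers of 11 out of the numerator and denominator: v_11(14641/2) = 4. Step 2 — apply |x|_p = p^{-v_p(x)} = 11^{-4} = 1/14641.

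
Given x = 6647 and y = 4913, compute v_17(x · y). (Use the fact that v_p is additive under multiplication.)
v_17(32656711) = 5

v_p(x) = 2 (factor: 6647 = 17^2 · 23); v_p(y) = 3 (factor: 4913 = 17^3 · 1). Additivity: v_p(xy) = v_p(x) + v_p(y) = 2 + 3 = 5. (Direct check: xy = 32656711 = 17^5 · (23).)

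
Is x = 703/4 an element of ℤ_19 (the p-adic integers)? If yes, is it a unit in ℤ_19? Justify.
x ∈ ℤ_19 but not a unit; v_19(x) = 1 > 0

ℤ_19 = {x ∈ ℚ_19 : v_19(x) ≥ 0} and ℤ_19^× = {x ∈ ℤ_19 : v_19(x) = 0}. Here v_19(703/4) = v_19(num) − v_19(den) = 1; compare against these criteria.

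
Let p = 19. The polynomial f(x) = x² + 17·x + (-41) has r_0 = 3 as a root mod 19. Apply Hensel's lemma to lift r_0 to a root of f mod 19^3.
r_2 = 6767 (mod 6859)

Hensel: r_{i+1} = r_i − f(r_i)·(f′(r_i))^{-1} mod 19^{i+2}, f′(x) = 2x + 17. Iterate:
  r_0 = 3 (mod 19)
  r_1 = 269 (mod 361)
  r_2 = 6767 (mod 6859)
Final: r = 6767 satisfies f(r) ≡ 0 mod 19^3.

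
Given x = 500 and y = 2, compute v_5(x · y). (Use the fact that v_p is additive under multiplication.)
v_5(1000) = 3

v_p(x) = 3 (factor: 500 = 5^3 · 4); v_p(y) = 0 (factor: 2 = 5^0 · 2). Additivity: v_p(xy) = v_p(x) + v_p(y) = 3 + 0 = 3. (Direct check: xy = 1000 = 5^3 · (8).)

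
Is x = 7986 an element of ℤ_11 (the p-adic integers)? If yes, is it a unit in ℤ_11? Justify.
x ∈ ℤ_11 but not a unit; v_11(x) = 3 > 0

ℤ_11 = {x ∈ ℚ_11 : v_11(x) ≥ 0} and ℤ_11^× = {x ∈ ℤ_11 : v_11(x) = 0}. Here v_11(7986) = v_11(num) − v_11(den) = 3; compare against these criteria.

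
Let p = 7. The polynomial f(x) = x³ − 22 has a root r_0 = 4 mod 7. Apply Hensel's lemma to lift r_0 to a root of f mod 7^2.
r_1 = 46 (mod 49)

Hensel: r_{i+1} = r_i − f(r_i)/f′(r_i) mod 7^{i+2}, where f′(x) = 3x². Iterate:
  r_0 = 4 (mod 7)
  r_1 = 46 (mod 49)
Final: r = 46 with f(r) ≡ 0 mod 7^2.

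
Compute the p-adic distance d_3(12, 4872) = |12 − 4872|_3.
d_3(12, 4872) = 1/243

Step 1 — x − y = 12 − 4872 = -4860. Step 2 — v_3(-4860) = 5 (factor: -4860 = −(3^5 · 20); the sign does not affect v_p). Step 3 — |x − y|_3 = 3^{-5} = 1/243.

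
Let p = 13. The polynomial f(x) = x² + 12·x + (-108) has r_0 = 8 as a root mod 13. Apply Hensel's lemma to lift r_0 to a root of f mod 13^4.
r_3 = 28543 (mod 28561)

Hensel: r_{i+1} = r_i − f(r_i)·(f′(r_i))^{-1} mod 13^{i+2}, f′(x) = 2x + 12. Iterate:
  r_0 = 8 (mod 13)
  r_1 = 151 (mod 169)
  r_2 = 2179 (mod 2197)
  r_3 = 28543 (mod 28561)
Final: r = 28543 satisfies f(r) ≡ 0 mod 13^4.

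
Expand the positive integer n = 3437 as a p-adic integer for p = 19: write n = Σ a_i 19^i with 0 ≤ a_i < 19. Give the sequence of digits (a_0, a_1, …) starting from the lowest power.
(a_0, a_1, …) = (17, 9, 9)

Repeated division by 19 gives the digits low-to-high: 3437 = 17 + 9·19^1 + 9·19^2. Digit sequence: (17, 9, 9).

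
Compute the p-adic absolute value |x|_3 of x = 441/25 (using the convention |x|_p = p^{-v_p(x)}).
|441/25|_3 = 1/9

Step 1 — compute v_3(x) by factoring powers of 3 out of the numerator and denominator: v_3(441/25) = 2. Step 2 — apply |x|_p = p^{-v_p(x)} = 3^{-2} = 1/9.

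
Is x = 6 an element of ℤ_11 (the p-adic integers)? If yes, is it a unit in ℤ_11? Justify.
x ∈ ℤ_11^× (unit); v_11(x) = 0

ℤ_11 = {x ∈ ℚ_11 : v_11(x) ≥ 0} and ℤ_11^× = {x ∈ ℤ_11 : v_11(x) = 0}. Here v_11(6) = v_11(num) − v_11(den) = 0; compare against these criteria.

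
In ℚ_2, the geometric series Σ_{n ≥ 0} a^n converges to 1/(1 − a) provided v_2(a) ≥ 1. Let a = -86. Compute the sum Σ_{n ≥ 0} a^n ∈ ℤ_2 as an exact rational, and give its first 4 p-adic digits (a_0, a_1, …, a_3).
Σ a^n = 1/(1 − a) = 1/87;  first 4 digits = (1, 1, 1, 0)

v_2(a) = 1 ≥ 1, so the series converges in ℤ_2 to 1/(1 − a) = 1/(1 − (-86)) = 1/87. Expand this rational in ℤ_2: compute digits iteratively via d_i = x_i mod 2, x_{i+1} = (x_i − d_i)/2. The first 4 digits are (1, 1, 1, 0).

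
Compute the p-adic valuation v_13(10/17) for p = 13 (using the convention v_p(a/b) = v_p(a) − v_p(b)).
v_13(10/17) = 0

Factor powers of 13 from the numerator and denominator of the reduced fraction: 10 = 13^0 · 10 and 17 = 13^0 · 17. Apply v_p(a/b) = v_p(a) − v_p(b): v_13(10/17) = 0 − 0 = 0.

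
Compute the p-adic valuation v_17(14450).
v_17(14450) = 2

v_17(n) is the largest exponent k such that 17^k divides n. Factor out: 14450 = 17^2 · 50. (Sign doesn't affect v_p.) So v_17(14450) = 2.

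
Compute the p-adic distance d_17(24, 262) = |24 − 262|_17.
d_17(24, 262) = 1/17

Step 1 — x − y = 24 − 262 = -238. Step 2 — v_17(-238) = 1 (factor: -238 = −(17^1 · 14); the sign does not affect v_p). Step 3 — |x − y|_17 = 17^{-1} = 1/17.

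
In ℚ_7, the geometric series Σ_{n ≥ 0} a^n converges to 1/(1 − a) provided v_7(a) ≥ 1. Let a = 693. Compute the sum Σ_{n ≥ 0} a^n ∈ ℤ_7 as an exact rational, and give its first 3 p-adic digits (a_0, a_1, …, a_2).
Σ a^n = 1/(1 − a) = -1/692;  first 3 digits = (1, 1, 1)

v_7(a) = 1 ≥ 1, so the series converges in ℤ_7 to 1/(1 − a) = 1/(1 − 693) = -1/692. Expand this rational in ℤ_7: compute digits iteratively via d_i = x_i mod 7, x_{i+1} = (x_i − d_i)/7. The first 3 digits are (1, 1, 1).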